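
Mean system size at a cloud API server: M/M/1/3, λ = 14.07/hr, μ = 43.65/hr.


ρ = 14.07/43.65 = 0.3223
L = ρ[1 − (K+1)ρ^K + Kρ^(K+1)] / [(1−ρ)(1−ρ^(K+1))]
Numerator: 0.3223·(1 − 4·0.033491 + 3·0.010795) = 0.289594
Denominator: (0.6777)·(0.989205) = 0.670348
L = 0.289594/0.670348 = 0.4320

Final: 0.4320


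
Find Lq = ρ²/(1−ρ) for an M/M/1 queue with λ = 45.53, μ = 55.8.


ρ = 45.53/55.8 = 0.8159
Lq = ρ²/(1−ρ) = 0.6658/0.1841 = 3.6174

Final: 3.6174


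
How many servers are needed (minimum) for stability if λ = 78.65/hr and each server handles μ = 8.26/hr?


Stability requires cμ > λ ⇔ c > λ/μ.
λ/μ = 78.65/8.26 = 9.5218
Minimum integer c = ⌊9.5218⌋ + 1 = 10
Check: 10·8.26 = 82.60 > 78.65, while 9·8.26 = 74.34 ≤ 78.65

Final: 10 servers


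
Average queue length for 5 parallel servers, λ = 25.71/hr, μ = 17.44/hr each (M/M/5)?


a = λ/μ = 1.4742; ρ = a/5 = 0.2948
P₀ = 0.228630
Lq = P₀·a^c·ρ / (c!·(1−ρ)²) = 0.228630·6.96270·0.2948/(120·0.49725)
= 0.007866

Final: 0.007866


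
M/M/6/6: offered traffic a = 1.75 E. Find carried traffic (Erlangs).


B(6,1.75) = 0.006948 (Erlang-B)
Carried load = a(1 − B) = 1.75·(1 − 0.006948) = 1.75·0.993052 = 1.7378 E

Final: 1.7378 Erlangs


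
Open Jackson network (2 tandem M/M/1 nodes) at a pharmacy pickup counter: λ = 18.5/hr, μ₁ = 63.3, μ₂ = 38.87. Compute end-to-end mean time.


Each node sees arrival rate λ = 18.5/hr (tandem ⇒ throughput preserved).
W₁ = 1/(μ₁−λ) = 1/(63.3−18.5) = 0.02232 hr
W₂ = 1/(μ₂−λ) = 1/(38.87−18.5) = 0.04909 hr
W_total = W₁ + W₂ = 0.02232 + 0.04909 = 0.07141 hr

Final: 0.07141 hr


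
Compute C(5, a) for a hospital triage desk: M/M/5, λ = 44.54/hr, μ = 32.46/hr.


a = λ/μ = 1.3722; ρ = a/5 = 0.2744
P₀ = 0.253312 (from M/M/c formula)
C(c,a) = [a^c/(c!(1−ρ))]·P₀ = [4.86417/(120·0.7256)]·0.253312
= 0.05587·0.253312 = 0.014152

Final: 0.014152


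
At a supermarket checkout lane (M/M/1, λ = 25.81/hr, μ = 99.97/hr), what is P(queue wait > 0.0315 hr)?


ρ = 25.81/99.97 = 0.2582
P(Wq > t) = ρ·e^{−(μ−λ)t} = 0.2582·e^{−2.3360}
= 0.2582·0.096710 = 0.024968

Final: 0.024968


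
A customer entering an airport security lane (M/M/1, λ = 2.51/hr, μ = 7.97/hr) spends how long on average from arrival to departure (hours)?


W = 1/(μ−λ) = 1/(7.97 − 2.51) = 1/5.46 = 0.1832 hr

Final: 0.1832 hr


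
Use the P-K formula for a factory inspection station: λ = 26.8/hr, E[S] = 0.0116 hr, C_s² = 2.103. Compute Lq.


ρ = λ·E[S] = 26.8·0.0116 = 0.3109
Lq = ρ²(1+C_s²)/(2(1−ρ)) = 0.09665·(1+2.103)/(2·0.6891)
= 0.09665·3.1030/1.3782 = 0.21759

Final: 0.21759


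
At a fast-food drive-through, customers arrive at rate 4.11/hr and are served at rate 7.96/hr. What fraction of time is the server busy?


ρ = λ/μ = 4.11/7.96 = 0.5163

Final: 0.5163


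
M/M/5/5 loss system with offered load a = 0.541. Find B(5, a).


B(c,a) = (a^c/c!) / Σ_{k=0}^{c} a^k/k!
a^5/5! = 0.0003862
Σ terms (k=0..5): 1.00000 + 0.54100 + 0.14634 + 0.02639 + 0.003569 + 0.0003862 = 1.717686
B = 0.0003862/1.717686 = 0.0002248

Final: 0.0002248


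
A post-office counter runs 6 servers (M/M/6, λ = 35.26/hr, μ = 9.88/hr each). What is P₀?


a = λ/μ = 35.26/9.88 = 3.5688; ρ = a/c = 0.5948
Σ_{k=0}^{5} a^k/k! (terms k=0..5) = 1.00000 + 3.56883 + 6.36826 + 7.57574 + 6.75912 + 4.82443 = 30.09637
Tail: a^6/(6!(1−ρ)) = 2066.10401/(720·0.4052) = 7.08198
P₀ = 1/(30.09637 + 7.08198) = 1/37.17835 = 0.026897

Final: 0.026897


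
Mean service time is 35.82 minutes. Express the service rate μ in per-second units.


μ = 1/(service time) in consistent units.
1 second = 0.0166667 min, so μ = 0.0166667/35.82 = 0.0004653 per second

Final: 0.0004653 /sec


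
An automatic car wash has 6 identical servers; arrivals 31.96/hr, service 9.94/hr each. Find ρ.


ρ = λ/(cμ) = 31.96/(6·9.94) = 31.96/59.64 = 0.5359

Final: 0.5359


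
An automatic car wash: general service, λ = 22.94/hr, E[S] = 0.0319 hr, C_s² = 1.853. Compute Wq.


ρ = λ·E[S] = 22.94·0.0319 = 0.7318
E[S²] = E[S]²(1+C_s²) = 0.0319²·(1+1.853) = 0.002903
Wq = λ·E[S²]/(2(1−ρ)) = 22.94·0.002903/(2·0.2682) = 0.12416 hr

Final: 0.12416 hr


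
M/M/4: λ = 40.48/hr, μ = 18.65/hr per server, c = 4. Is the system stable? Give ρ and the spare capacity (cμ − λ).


Total capacity cμ = 4·18.65 = 74.60/hr
ρ = λ/(cμ) = 40.48/74.60 = 0.5426
Stable ⇔ ρ < 1: YES
Spare capacity = cμ − λ = 74.60 − 40.48 = 34.12/hr

Final: ρ = 0.5426; stable; margin = 34.12/hr


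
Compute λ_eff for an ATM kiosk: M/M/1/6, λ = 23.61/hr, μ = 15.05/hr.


ρ = 1.5688; P_K = (1−ρ)ρ^6/(1−ρ^7) = 0.378756
λ_eff = λ(1 − P_K) = 23.61·(1 − 0.378756) = 23.61·0.621244 = 14.6676 /hr

Final: 14.6676 /hr


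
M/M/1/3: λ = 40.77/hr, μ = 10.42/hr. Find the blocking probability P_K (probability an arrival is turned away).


ρ = λ/μ = 40.77/10.42 = 3.9127
P_K = (1−ρ)ρ^K/(1−ρ^(K+1)) = (-2.9127·59.898918)/(1 − 234.364576)
= -174.465658/-233.364576 = 0.747610

Final: 0.747610


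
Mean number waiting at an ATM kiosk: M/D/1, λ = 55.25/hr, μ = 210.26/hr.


ρ = 55.25/210.26 = 0.2628
M/D/1: Lq = ρ²/(2(1−ρ)) = 0.06905/(2·0.7372) = 0.04683

Final: 0.04683


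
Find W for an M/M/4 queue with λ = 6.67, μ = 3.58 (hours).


a = 1.8631; ρ = 0.4658; P₀ = 0.151138
Lq = P₀·a^c·ρ/(c!(1−ρ)²) = 0.12385
Wq = Lq/λ = 0.12385/6.67 = 0.01857 hr
W = Wq + 1/μ = 0.01857 + 0.27933 = 0.29790 hr

Final: 0.29790 hr


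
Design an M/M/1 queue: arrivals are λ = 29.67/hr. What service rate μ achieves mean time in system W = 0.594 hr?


W = 1/(μ−λ) ⇒ μ − λ = 1/W = 1/0.594 = 1.6835
μ = λ + 1/W = 29.67 + 1.6835 = 31.3535 per hr

Final: 31.3535 /hr


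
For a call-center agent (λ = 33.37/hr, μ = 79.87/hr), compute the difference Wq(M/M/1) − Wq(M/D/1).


ρ = 33.37/79.87 = 0.4178
Wq(M/M/1) = ρ/(μ−λ) = 0.4178/46.50 = 0.008985 hr
Wq(M/D/1) = ρ/(2(μ−λ)) = 0.004493 hr
Savings = 0.008985 − 0.004493 = 0.004493 hr

Final: 0.004493 hr


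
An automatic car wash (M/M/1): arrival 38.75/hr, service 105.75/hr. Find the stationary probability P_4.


ρ = 38.75/105.75 = 0.3664
P_n = (1−ρ)·ρ^n = (1 − 0.3664)·0.3664^4 = 0.6336·0.018029 = 0.011422

Final: 0.011422


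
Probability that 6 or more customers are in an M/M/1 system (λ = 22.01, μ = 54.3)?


ρ = 22.01/54.3 = 0.4053
P(N ≥ n) = ρ^n = 0.4053^6 = 0.004435

Final: 0.004435


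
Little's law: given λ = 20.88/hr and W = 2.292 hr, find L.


L = λW = 20.88·2.292 = 47.8570

Final: 47.8570


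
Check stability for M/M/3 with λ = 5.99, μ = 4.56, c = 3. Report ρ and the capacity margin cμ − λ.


Total capacity cμ = 3·4.56 = 13.68/hr
ρ = λ/(cμ) = 5.99/13.68 = 0.4379
Stable ⇔ ρ < 1: YES
Spare capacity = cμ − λ = 13.68 − 5.99 = 7.69/hr

Final: ρ = 0.4379; stable; margin = 7.69/hr


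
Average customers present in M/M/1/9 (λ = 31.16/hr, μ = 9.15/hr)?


ρ = 31.16/9.15 = 3.4055
L = ρ[1 − (K+1)ρ^K + Kρ^(K+1)] / [(1−ρ)(1−ρ^(K+1))]
Numerator: 3.4055·(1 − 10·61600.919443 + 9·209779.743153) = 4331783.150965
Denominator: (-2.4055)·(-209778.743153) = 504615.315497
L = 4331783.150965/504615.315497 = 8.5843

Final: 8.5843


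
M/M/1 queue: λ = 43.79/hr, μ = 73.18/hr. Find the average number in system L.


ρ = λ/μ = 43.79/73.18 = 0.5984
L = ρ/(1−ρ) = 0.5984/(1 − 0.5984) = 0.5984/0.4016 = 1.4900

Final: 1.4900


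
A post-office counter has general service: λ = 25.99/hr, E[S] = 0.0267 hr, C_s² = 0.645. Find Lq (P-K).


ρ = λ·E[S] = 25.99·0.0267 = 0.6939
Lq = ρ²(1+C_s²)/(2(1−ρ)) = 0.4815·(1+0.645)/(2·0.3061)
= 0.4815·1.6450/0.6121 = 1.29406

Final: 1.29406


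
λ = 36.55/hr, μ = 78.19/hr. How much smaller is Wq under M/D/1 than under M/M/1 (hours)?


ρ = 36.55/78.19 = 0.4675
Wq(M/M/1) = ρ/(μ−λ) = 0.4675/41.64 = 0.01123 hr
Wq(M/D/1) = ρ/(2(μ−λ)) = 0.005613 hr
Savings = 0.01123 − 0.005613 = 0.005613 hr

Final: 0.005613 hr


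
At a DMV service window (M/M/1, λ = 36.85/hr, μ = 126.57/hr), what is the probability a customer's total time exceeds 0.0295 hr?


W ~ Exponential(μ−λ) for M/M/1.
μ − λ = 126.57 − 36.85 = 89.7200
P(W > t) = e^{−(μ−λ)t} = e^{−2.6467} = 0.070882

Final: 0.070882


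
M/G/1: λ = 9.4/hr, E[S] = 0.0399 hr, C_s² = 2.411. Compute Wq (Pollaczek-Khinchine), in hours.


ρ = λ·E[S] = 9.4·0.0399 = 0.3751
E[S²] = E[S]²(1+C_s²) = 0.0399²·(1+2.411) = 0.005430
Wq = λ·E[S²]/(2(1−ρ)) = 9.4·0.005430/(2·0.6249) = 0.04084 hr

Final: 0.04084 hr


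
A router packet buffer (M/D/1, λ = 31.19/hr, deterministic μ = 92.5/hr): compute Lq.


ρ = 31.19/92.5 = 0.3372
M/D/1: Lq = ρ²/(2(1−ρ)) = 0.1137/(2·0.6628) = 0.08577

Final: 0.08577


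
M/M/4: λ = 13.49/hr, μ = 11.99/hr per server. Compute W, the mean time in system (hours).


a = 1.1251; ρ = 0.2813; P₀ = 0.323803
Lq = P₀·a^c·ρ/(c!(1−ρ)²) = 0.01177
Wq = Lq/λ = 0.01177/13.49 = 0.0008726 hr
W = Wq + 1/μ = 0.0008726 + 0.08340 = 0.08428 hr

Final: 0.08428 hr


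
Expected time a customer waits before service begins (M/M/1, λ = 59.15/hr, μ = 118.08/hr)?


ρ = 59.15/118.08 = 0.5009
Wq = ρ/(μ−λ) = 0.5009/(118.08 − 59.15) = 0.5009/58.93 = 0.008500 hr

Final: 0.008500 hr


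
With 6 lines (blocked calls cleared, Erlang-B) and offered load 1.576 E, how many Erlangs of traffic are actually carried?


B(6,1.576) = 0.004406 (Erlang-B)
Carried load = a(1 − B) = 1.576·(1 − 0.004406) = 1.576·0.995594 = 1.5691 E

Final: 1.5691 Erlangs


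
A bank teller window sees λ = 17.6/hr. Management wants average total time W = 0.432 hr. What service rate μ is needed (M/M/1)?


W = 1/(μ−λ) ⇒ μ − λ = 1/W = 1/0.432 = 2.3148
μ = λ + 1/W = 17.6 + 2.3148 = 19.9148 per hr

Final: 19.9148 /hr


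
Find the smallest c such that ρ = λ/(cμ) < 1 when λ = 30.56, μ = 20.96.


Stability requires cμ > λ ⇔ c > λ/μ.
λ/μ = 30.56/20.96 = 1.4580
Minimum integer c = ⌊1.4580⌋ + 1 = 2
Check: 2·20.96 = 41.92 > 30.56, while 1·20.96 = 20.96 ≤ 30.56

Final: 2 servers


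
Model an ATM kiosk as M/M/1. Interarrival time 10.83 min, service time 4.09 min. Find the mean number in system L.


λ = 60/10.83 = 5.5402 /hr
μ = 60/4.09 = 14.6699 /hr
ρ = λ/μ = 5.5402/14.6699 = 0.3777
L = ρ/(1−ρ) = 0.3777/0.6223 = 0.6068

Final: 0.6068


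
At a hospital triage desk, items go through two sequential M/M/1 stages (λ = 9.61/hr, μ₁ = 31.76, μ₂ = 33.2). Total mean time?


Each node sees arrival rate λ = 9.61/hr (tandem ⇒ throughput preserved).
W₁ = 1/(μ₁−λ) = 1/(31.76−9.61) = 0.04515 hr
W₂ = 1/(μ₂−λ) = 1/(33.2−9.61) = 0.04239 hr
W_total = W₁ + W₂ = 0.04515 + 0.04239 = 0.08754 hr

Final: 0.08754 hr


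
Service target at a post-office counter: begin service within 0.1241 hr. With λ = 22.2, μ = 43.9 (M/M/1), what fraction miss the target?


ρ = 22.2/43.9 = 0.5057
P(Wq > t) = ρ·e^{−(μ−λ)t} = 0.5057·e^{−2.6930}
= 0.5057·0.067680 = 0.034225

Final: 0.034225


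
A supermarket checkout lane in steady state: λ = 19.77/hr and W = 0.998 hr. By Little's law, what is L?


L = λW = 19.77·0.998 = 19.7305

Final: 19.7305


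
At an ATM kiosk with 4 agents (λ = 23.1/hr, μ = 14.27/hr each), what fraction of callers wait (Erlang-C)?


a = λ/μ = 1.6188; ρ = a/4 = 0.4047
P₀ = 0.195442 (from M/M/c formula)
C(c,a) = [a^c/(c!(1−ρ))]·P₀ = [6.86676/(24·0.5953)]·0.195442
= 0.48062·0.195442 = 0.093933

Final: 0.093933


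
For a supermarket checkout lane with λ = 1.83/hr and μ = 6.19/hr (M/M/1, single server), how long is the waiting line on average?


ρ = 1.83/6.19 = 0.2956
Lq = ρ²/(1−ρ) = 0.08740/0.7044 = 0.1241

Final: 0.1241


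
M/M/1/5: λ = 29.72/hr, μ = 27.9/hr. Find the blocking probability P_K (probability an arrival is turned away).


ρ = λ/μ = 29.72/27.9 = 1.0652
P_K = (1−ρ)ρ^K/(1−ρ^(K+1)) = (-0.06523·1.371586)/(1 − 1.461059)
= -0.089473/-0.461059 = 0.194059

Final: 0.194059


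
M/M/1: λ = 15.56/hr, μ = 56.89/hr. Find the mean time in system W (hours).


W = 1/(μ−λ) = 1/(56.89 − 15.56) = 1/41.33 = 0.02420 hr

Final: 0.02420 hr


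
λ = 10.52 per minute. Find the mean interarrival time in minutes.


Mean interarrival time = 1/λ = 1/10.52 minute = 0.09506 minute
In minutes: 0.09506 × 1 = 0.09506 min

Final: 0.09506 min


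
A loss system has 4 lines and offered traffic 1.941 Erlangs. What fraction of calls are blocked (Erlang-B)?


B(c,a) = (a^c/c!) / Σ_{k=0}^{c} a^k/k!
a^4/4! = 0.591413
Σ terms (k=0..4): 1.00000 + 1.94100 + 1.88374 + 1.21878 + 0.59141 = 6.634934
B = 0.591413/6.634934 = 0.089136

Final: 0.089136


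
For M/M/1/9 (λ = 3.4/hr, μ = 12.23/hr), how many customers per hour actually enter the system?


ρ = 0.2780; P_K = (1−ρ)ρ^9/(1−ρ^10) = 0.000007162
λ_eff = λ(1 − P_K) = 3.4·(1 − 0.000007162) = 3.4·0.999993 = 3.4000 /hr

Final: 3.4000 /hr


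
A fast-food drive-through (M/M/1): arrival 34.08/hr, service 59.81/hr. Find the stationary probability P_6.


ρ = 34.08/59.81 = 0.5698
P_n = (1−ρ)·ρ^n = (1 − 0.5698)·0.5698^6 = 0.4302·0.034226 = 0.014724

Final: 0.014724


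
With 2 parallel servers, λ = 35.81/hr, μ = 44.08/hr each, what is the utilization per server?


ρ = λ/(cμ) = 35.81/(2·44.08) = 35.81/88.16 = 0.4062

Final: 0.4062


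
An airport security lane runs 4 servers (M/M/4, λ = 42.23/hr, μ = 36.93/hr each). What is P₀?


a = λ/μ = 42.23/36.93 = 1.1435; ρ = a/c = 0.2859
Σ_{k=0}^{3} a^k/k! (terms k=0..3) = 1.00000 + 1.14351 + 0.65381 + 0.24921 = 3.04654
Tail: a^4/(4!(1−ρ)) = 1.70989/(24·0.7141) = 0.09977
P₀ = 1/(3.04654 + 0.09977) = 1/3.14631 = 0.317833

Final: 0.317833


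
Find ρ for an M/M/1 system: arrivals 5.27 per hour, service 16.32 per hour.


ρ = λ/μ = 5.27/16.32 = 0.3229

Final: 0.3229


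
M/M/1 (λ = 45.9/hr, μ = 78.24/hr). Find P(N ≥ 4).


ρ = 45.9/78.24 = 0.5867
P(N ≥ n) = ρ^n = 0.5867^4 = 0.118450

Final: 0.118450


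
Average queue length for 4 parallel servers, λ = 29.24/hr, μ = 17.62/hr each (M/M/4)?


a = λ/μ = 1.6595; ρ = a/4 = 0.4149
P₀ = 0.187332
Lq = P₀·a^c·ρ / (c!·(1−ρ)²) = 0.187332·7.58378·0.4149/(24·0.34238)
= 0.07173

Final: 0.07173


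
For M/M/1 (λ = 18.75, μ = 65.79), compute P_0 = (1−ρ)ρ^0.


ρ = 18.75/65.79 = 0.2850
P_n = (1−ρ)·ρ^n = (1 − 0.2850)·0.2850^0 = 0.7150·1.000000 = 0.715002

Final: 0.715002


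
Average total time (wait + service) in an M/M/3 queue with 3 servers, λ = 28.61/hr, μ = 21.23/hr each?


a = 1.3476; ρ = 0.4492; P₀ = 0.250236
Lq = P₀·a^c·ρ/(c!(1−ρ)²) = 0.15114
Wq = Lq/λ = 0.15114/28.61 = 0.005283 hr
W = Wq + 1/μ = 0.005283 + 0.04710 = 0.05239 hr

Final: 0.05239 hr


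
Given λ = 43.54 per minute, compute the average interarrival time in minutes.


Mean interarrival time = 1/λ = 1/43.54 minute = 0.02297 minute
In minutes: 0.02297 × 1 = 0.02297 min

Final: 0.02297 min


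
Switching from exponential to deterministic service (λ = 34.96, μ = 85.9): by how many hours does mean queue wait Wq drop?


ρ = 34.96/85.9 = 0.4070
Wq(M/M/1) = ρ/(μ−λ) = 0.4070/50.94 = 0.007989 hr
Wq(M/D/1) = ρ/(2(μ−λ)) = 0.003995 hr
Savings = 0.007989 − 0.003995 = 0.003995 hr

Final: 0.003995 hr


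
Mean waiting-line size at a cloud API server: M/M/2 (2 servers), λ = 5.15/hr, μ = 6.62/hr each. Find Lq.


a = λ/μ = 0.7779; ρ = a/2 = 0.3890
P₀ = 0.439913
Lq = P₀·a^c·ρ / (c!·(1−ρ)²) = 0.439913·0.60520·0.3890/(2·0.37335)
= 0.13869

Final: 0.13869


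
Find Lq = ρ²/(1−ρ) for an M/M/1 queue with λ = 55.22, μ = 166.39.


ρ = 55.22/166.39 = 0.3319
Lq = ρ²/(1−ρ) = 0.1101/0.6681 = 0.1648

Final: 0.1648


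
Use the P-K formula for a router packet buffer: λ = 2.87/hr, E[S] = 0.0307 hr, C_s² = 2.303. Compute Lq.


ρ = λ·E[S] = 2.87·0.0307 = 0.08811
Lq = ρ²(1+C_s²)/(2(1−ρ)) = 0.007763·(1+2.303)/(2·0.9119)
= 0.007763·3.3030/1.8238 = 0.01406

Final: 0.01406


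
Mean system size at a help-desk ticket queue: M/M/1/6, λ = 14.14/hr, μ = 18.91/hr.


ρ = 14.14/18.91 = 0.7478
L = ρ[1 − (K+1)ρ^K + Kρ^(K+1)] / [(1−ρ)(1−ρ^(K+1))]
Numerator: 0.7478·(1 − 7·0.174802 + 6·0.130709) = 0.419218
Denominator: (0.2522)·(0.869291) = 0.219276
L = 0.419218/0.219276 = 1.9118

Final: 1.9118


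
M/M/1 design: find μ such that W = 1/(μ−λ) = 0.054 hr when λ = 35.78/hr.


W = 1/(μ−λ) ⇒ μ − λ = 1/W = 1/0.054 = 18.5185
μ = λ + 1/W = 35.78 + 18.5185 = 54.2985 per hr

Final: 54.2985 /hr


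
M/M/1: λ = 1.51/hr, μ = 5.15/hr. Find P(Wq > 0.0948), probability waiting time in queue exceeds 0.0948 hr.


ρ = 1.51/5.15 = 0.2932
P(Wq > t) = ρ·e^{−(μ−λ)t} = 0.2932·e^{−0.3451}
= 0.2932·0.708169 = 0.207638

Final: 0.207638


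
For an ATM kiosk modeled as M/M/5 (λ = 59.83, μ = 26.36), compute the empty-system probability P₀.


a = λ/μ = 59.83/26.36 = 2.2697; ρ = a/c = 0.4539
Σ_{k=0}^{4} a^k/k! (terms k=0..4) = 1.00000 + 2.26973 + 2.57583 + 1.94881 + 1.10582 = 8.90018
Tail: a^5/(5!(1−ρ)) = 60.23764/(120·0.5461) = 0.91929
P₀ = 1/(8.90018 + 0.91929) = 1/9.81947 = 0.101838

Final: 0.101838


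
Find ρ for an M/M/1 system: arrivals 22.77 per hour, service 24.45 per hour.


ρ = λ/μ = 22.77/24.45 = 0.9313

Final: 0.9313


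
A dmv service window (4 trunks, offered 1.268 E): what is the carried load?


B(4,1.268) = 0.030605 (Erlang-B)
Carried load = a(1 − B) = 1.268·(1 − 0.030605) = 1.268·0.969395 = 1.2292 E

Final: 1.2292 Erlangs


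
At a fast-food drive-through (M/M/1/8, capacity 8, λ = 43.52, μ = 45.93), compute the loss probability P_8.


ρ = λ/μ = 43.52/45.93 = 0.9475
P_K = (1−ρ)ρ^K/(1−ρ^(K+1)) = (0.05247·0.649740)/(1 − 0.615647)
= 0.034093/0.384353 = 0.088701

Final: 0.088701


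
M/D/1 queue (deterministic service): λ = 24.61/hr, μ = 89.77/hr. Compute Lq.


ρ = 24.61/89.77 = 0.2741
M/D/1: Lq = ρ²/(2(1−ρ)) = 0.07516/(2·0.7259) = 0.05177

Final: 0.05177


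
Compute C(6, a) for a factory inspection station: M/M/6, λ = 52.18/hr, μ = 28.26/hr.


a = λ/μ = 1.8464; ρ = a/6 = 0.3077
P₀ = 0.157657 (from M/M/c formula)
C(c,a) = [a^c/(c!(1−ρ))]·P₀ = [39.62703/(720·0.6923)]·0.157657
= 0.07950·0.157657 = 0.012534

Final: 0.012534


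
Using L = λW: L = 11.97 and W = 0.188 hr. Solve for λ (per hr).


λ = L/W = 11.97/0.188 = 63.6702 /hr

Final: 63.6702 /hr


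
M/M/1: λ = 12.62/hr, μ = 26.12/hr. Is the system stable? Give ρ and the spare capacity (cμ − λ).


Total capacity cμ = 1·26.12 = 26.12/hr
ρ = λ/(cμ) = 12.62/26.12 = 0.4832
Stable ⇔ ρ < 1: YES
Spare capacity = cμ − λ = 26.12 − 12.62 = 13.50/hr

Final: ρ = 0.4832; stable; margin = 13.50/hr


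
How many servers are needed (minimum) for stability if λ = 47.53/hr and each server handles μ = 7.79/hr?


Stability requires cμ > λ ⇔ c > λ/μ.
λ/μ = 47.53/7.79 = 6.1014
Minimum integer c = ⌊6.1014⌋ + 1 = 7
Check: 7·7.79 = 54.53 > 47.53, while 6·7.79 = 46.74 ≤ 47.53

Final: 7 servers


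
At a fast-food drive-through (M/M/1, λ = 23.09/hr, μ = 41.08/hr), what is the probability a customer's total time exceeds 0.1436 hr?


W ~ Exponential(μ−λ) for M/M/1.
μ − λ = 41.08 − 23.09 = 17.9900
P(W > t) = e^{−(μ−λ)t} = e^{−2.5834} = 0.075520

Final: 0.075520


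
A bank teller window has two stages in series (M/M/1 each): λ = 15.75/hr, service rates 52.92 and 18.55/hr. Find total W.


Each node sees arrival rate λ = 15.75/hr (tandem ⇒ throughput preserved).
W₁ = 1/(μ₁−λ) = 1/(52.92−15.75) = 0.02690 hr
W₂ = 1/(μ₂−λ) = 1/(18.55−15.75) = 0.35714 hr
W_total = W₁ + W₂ = 0.02690 + 0.35714 = 0.38405 hr

Final: 0.38405 hr


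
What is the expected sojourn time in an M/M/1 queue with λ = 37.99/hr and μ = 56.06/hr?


W = 1/(μ−λ) = 1/(56.06 − 37.99) = 1/18.07 = 0.05534 hr

Final: 0.05534 hr


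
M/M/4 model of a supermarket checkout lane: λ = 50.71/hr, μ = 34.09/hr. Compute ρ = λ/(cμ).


ρ = λ/(cμ) = 50.71/(4·34.09) = 50.71/136.36 = 0.3719

Final: 0.3719


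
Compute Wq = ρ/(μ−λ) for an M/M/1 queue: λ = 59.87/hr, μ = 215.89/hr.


ρ = 59.87/215.89 = 0.2773
Wq = ρ/(μ−λ) = 0.2773/(215.89 − 59.87) = 0.2773/156.02 = 0.001777 hr

Final: 0.001777 hr


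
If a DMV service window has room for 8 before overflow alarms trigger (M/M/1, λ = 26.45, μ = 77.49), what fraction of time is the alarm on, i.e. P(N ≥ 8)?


ρ = 26.45/77.49 = 0.3413
P(N ≥ n) = ρ^n = 0.3413^8 = 0.0001843

Final: 0.0001843


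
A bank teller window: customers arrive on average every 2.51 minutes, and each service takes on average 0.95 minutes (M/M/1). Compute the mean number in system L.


λ = 60/2.51 = 23.9044 /hr
μ = 60/0.95 = 63.1579 /hr
ρ = λ/μ = 23.9044/63.1579 = 0.3785
L = ρ/(1−ρ) = 0.3785/0.6215 = 0.6090

Final: 0.6090


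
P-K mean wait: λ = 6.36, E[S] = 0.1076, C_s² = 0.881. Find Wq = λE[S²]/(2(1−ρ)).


ρ = λ·E[S] = 6.36·0.1076 = 0.6843
E[S²] = E[S]²(1+C_s²) = 0.1076²·(1+0.881) = 0.021778
Wq = λ·E[S²]/(2(1−ρ)) = 6.36·0.021778/(2·0.3157) = 0.21939 hr

Final: 0.21939 hr


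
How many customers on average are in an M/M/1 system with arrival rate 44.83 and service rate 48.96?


ρ = λ/μ = 44.83/48.96 = 0.9156
L = ρ/(1−ρ) = 0.9156/(1 − 0.9156) = 0.9156/0.08435 = 10.8547

Final: 10.8547


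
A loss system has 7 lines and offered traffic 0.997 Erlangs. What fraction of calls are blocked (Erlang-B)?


B(c,a) = (a^c/c!) / Σ_{k=0}^{c} a^k/k!
a^7/7! = 0.0001943
Σ terms (k=0..7): 1.00000 + 0.99700 + 0.49700 + 0.16517 + 0.04117 + 0.008209 + 0.001364 + 0.0001943 = 2.710112
B = 0.0001943/2.710112 = 0.00007169

Final: 0.00007169


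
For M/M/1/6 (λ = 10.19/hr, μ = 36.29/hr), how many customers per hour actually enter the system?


ρ = 0.2808; P_K = (1−ρ)ρ^6/(1−ρ^7) = 0.0003526
λ_eff = λ(1 − P_K) = 10.19·(1 − 0.0003526) = 10.19·0.999647 = 10.1864 /hr

Final: 10.1864 /hr


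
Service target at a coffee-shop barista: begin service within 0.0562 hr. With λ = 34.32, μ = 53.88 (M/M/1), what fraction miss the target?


ρ = 34.32/53.88 = 0.6370
P(Wq > t) = ρ·e^{−(μ−λ)t} = 0.6370·e^{−1.0993}
= 0.6370·0.333114 = 0.212184

Final: 0.212184


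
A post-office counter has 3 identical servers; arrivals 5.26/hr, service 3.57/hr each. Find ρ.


ρ = λ/(cμ) = 5.26/(3·3.57) = 5.26/10.71 = 0.4911

Final: 0.4911


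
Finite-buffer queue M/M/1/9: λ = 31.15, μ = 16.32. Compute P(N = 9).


ρ = λ/μ = 31.15/16.32 = 1.9087
P_K = (1−ρ)ρ^K/(1−ρ^(K+1)) = (-0.9087·336.233568)/(1 − 641.769341)
= -305.535773/-640.769341 = 0.476826

Final: 0.476826


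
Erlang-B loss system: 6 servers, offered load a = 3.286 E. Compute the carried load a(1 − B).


B(6,3.286) = 0.068846 (Erlang-B)
Carried load = a(1 − B) = 3.286·(1 − 0.068846) = 3.286·0.931154 = 3.0598 E

Final: 3.0598 Erlangs


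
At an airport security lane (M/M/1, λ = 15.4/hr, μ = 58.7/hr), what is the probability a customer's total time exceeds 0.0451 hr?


W ~ Exponential(μ−λ) for M/M/1.
μ − λ = 58.7 − 15.4 = 43.3000
P(W > t) = e^{−(μ−λ)t} = e^{−1.9528} = 0.141872

Final: 0.141872


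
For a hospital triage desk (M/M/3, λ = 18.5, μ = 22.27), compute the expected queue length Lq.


a = λ/μ = 0.8307; ρ = a/3 = 0.2769
P₀ = 0.433296
Lq = P₀·a^c·ρ / (c!·(1−ρ)²) = 0.433296·0.57326·0.2769/(6·0.52287)
= 0.02192

Final: 0.02192


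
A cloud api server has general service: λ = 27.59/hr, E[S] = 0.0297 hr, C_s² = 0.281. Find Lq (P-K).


ρ = λ·E[S] = 27.59·0.0297 = 0.8194
Lq = ρ²(1+C_s²)/(2(1−ρ)) = 0.6715·(1+0.281)/(2·0.1806)
= 0.6715·1.2810/0.3612 = 2.38162

Final: 2.38162


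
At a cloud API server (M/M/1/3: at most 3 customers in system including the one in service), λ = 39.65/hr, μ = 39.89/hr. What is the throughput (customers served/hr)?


ρ = 0.9940; P_K = (1−ρ)ρ^3/(1−ρ^4) = 0.247742
λ_eff = λ(1 − P_K) = 39.65·(1 − 0.247742) = 39.65·0.752258 = 29.8270 /hr

Final: 29.8270 /hr


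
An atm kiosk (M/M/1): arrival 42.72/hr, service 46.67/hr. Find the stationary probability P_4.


ρ = 42.72/46.67 = 0.9154
P_n = (1−ρ)·ρ^n = (1 − 0.9154)·0.9154^4 = 0.08464·0.702059 = 0.059420

Final: 0.059420


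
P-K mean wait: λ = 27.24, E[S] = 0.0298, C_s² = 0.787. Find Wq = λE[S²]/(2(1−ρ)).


ρ = λ·E[S] = 27.24·0.0298 = 0.8118
E[S²] = E[S]²(1+C_s²) = 0.0298²·(1+0.787) = 0.001587
Wq = λ·E[S²]/(2(1−ρ)) = 27.24·0.001587/(2·0.1882) = 0.11482 hr

Final: 0.11482 hr


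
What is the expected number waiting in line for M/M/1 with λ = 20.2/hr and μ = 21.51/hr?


ρ = 20.2/21.51 = 0.9391
Lq = ρ²/(1−ρ) = 0.8819/0.06090 = 14.4807

Final: 14.4807


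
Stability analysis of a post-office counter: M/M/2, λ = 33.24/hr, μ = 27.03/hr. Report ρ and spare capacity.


Total capacity cμ = 2·27.03 = 54.06/hr
ρ = λ/(cμ) = 33.24/54.06 = 0.6149
Stable ⇔ ρ < 1: YES
Spare capacity = cμ − λ = 54.06 − 33.24 = 20.82/hr

Final: ρ = 0.6149; stable; margin = 20.82/hr


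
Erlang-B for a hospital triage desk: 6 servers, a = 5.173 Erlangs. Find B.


B(c,a) = (a^c/c!) / Σ_{k=0}^{c} a^k/k!
a^6/6! = 26.614749
Σ terms (k=0..6): 1.00000 + 5.17300 + 13.37996 + 23.07152 + 29.83724 + 30.86961 + 26.61475 = 129.946084
B = 26.614749/129.946084 = 0.204814

Final: 0.204814


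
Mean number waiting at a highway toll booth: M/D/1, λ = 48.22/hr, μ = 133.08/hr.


ρ = 48.22/133.08 = 0.3623
M/D/1: Lq = ρ²/(2(1−ρ)) = 0.1313/(2·0.6377) = 0.10295

Final: 0.10295


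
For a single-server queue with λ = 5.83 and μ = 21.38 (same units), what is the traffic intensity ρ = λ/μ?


ρ = λ/μ = 5.83/21.38 = 0.2727

Final: 0.2727


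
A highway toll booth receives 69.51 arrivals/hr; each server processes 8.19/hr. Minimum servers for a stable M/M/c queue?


Stability requires cμ > λ ⇔ c > λ/μ.
λ/μ = 69.51/8.19 = 8.4872
Minimum integer c = ⌊8.4872⌋ + 1 = 9
Check: 9·8.19 = 73.71 > 69.51, while 8·8.19 = 65.52 ≤ 69.51

Final: 9 servers


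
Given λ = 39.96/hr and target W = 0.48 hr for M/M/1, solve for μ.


W = 1/(μ−λ) ⇒ μ − λ = 1/W = 1/0.48 = 2.0833
μ = λ + 1/W = 39.96 + 2.0833 = 42.0433 per hr

Final: 42.0433 /hr


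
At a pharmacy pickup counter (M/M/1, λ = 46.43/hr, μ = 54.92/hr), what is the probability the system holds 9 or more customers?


ρ = 46.43/54.92 = 0.8454
P(N ≥ n) = ρ^n = 0.8454^9 = 0.220604

Final: 0.220604


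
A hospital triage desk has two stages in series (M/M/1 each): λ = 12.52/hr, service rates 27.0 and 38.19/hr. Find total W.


Each node sees arrival rate λ = 12.52/hr (tandem ⇒ throughput preserved).
W₁ = 1/(μ₁−λ) = 1/(27.0−12.52) = 0.06906 hr
W₂ = 1/(μ₂−λ) = 1/(38.19−12.52) = 0.03896 hr
W_total = W₁ + W₂ = 0.06906 + 0.03896 = 0.10802 hr

Final: 0.10802 hr


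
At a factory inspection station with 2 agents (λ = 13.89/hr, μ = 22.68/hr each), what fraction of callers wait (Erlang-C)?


a = λ/μ = 0.6124; ρ = a/2 = 0.3062
P₀ = 0.531139 (from M/M/c formula)
C(c,a) = [a^c/(c!(1−ρ))]·P₀ = [0.37508/(2·0.6938)]·0.531139
= 0.27031·0.531139 = 0.143573

Final: 0.143573


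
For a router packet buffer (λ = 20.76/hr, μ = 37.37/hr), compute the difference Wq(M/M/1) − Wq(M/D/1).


ρ = 20.76/37.37 = 0.5555
Wq(M/M/1) = ρ/(μ−λ) = 0.5555/16.61 = 0.03345 hr
Wq(M/D/1) = ρ/(2(μ−λ)) = 0.01672 hr
Savings = 0.03345 − 0.01672 = 0.01672 hr

Final: 0.01672 hr


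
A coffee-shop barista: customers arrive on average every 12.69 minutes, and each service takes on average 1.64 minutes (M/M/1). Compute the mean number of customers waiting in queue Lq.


λ = 60/12.69 = 4.7281 /hr
μ = 60/1.64 = 36.5854 /hr
ρ = λ/μ = 4.7281/36.5854 = 0.1292
Lq = ρ²/(1−ρ) = 0.01670/0.8708 = 0.01918

Final: 0.01918


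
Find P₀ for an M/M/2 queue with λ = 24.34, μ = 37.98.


a = λ/μ = 24.34/37.98 = 0.6409; ρ = a/c = 0.3204
Σ_{k=0}^{1} a^k/k! (terms k=0..1) = 1.00000 + 0.64086 = 1.64086
Tail: a^2/(2!(1−ρ)) = 0.41071/(2·0.6796) = 0.30218
P₀ = 1/(1.64086 + 0.30218) = 1/1.94305 = 0.514656

Final: 0.514656


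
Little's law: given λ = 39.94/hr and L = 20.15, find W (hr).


W = L/λ = 20.15/39.94 = 0.5045 hr

Final: 0.5045 hr


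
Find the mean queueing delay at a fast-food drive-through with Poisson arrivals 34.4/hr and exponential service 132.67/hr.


ρ = 34.4/132.67 = 0.2593
Wq = ρ/(μ−λ) = 0.2593/(132.67 − 34.4) = 0.2593/98.27 = 0.002639 hr

Final: 0.002639 hr


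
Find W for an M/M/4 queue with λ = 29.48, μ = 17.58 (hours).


a = 1.6769; ρ = 0.4192; P₀ = 0.183954
Lq = P₀·a^c·ρ/(c!(1−ρ)²) = 0.07533
Wq = Lq/λ = 0.07533/29.48 = 0.002555 hr
W = Wq + 1/μ = 0.002555 + 0.05688 = 0.05944 hr

Final: 0.05944 hr


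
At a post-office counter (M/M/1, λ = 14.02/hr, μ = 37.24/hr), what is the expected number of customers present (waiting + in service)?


ρ = λ/μ = 14.02/37.24 = 0.3765
L = ρ/(1−ρ) = 0.3765/(1 − 0.3765) = 0.3765/0.6235 = 0.6038

Final: 0.6038


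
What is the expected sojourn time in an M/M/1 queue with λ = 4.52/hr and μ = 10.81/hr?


W = 1/(μ−λ) = 1/(10.81 − 4.52) = 1/6.29 = 0.1590 hr

Final: 0.1590 hr


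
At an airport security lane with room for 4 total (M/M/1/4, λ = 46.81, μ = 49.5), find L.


ρ = 46.81/49.5 = 0.9457
L = ρ[1 − (K+1)ρ^K + Kρ^(K+1)] / [(1−ρ)(1−ρ^(K+1))]
Numerator: 0.9457·(1 − 5·0.799712 + 4·0.756253) = 0.025014
Denominator: (0.05434)·(0.243747) = 0.013246
L = 0.025014/0.013246 = 1.8884

Final: 1.8884


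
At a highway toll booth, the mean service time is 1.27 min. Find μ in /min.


μ = 1/(service time) in consistent units.
1 minute = 1 min, so μ = 1/1.27 = 0.7874 per minute

Final: 0.7874 /min


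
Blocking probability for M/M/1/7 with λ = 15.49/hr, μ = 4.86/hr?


ρ = λ/μ = 15.49/4.86 = 3.1872
P_K = (1−ρ)ρ^K/(1−ρ^(K+1)) = (-2.1872·3341.227440)/(1 − 10649.303097)
= -7308.075657/-10648.303097 = 0.686314

Final: 0.686314


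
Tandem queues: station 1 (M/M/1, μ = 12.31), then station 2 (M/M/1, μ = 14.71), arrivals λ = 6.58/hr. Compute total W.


Each node sees arrival rate λ = 6.58/hr (tandem ⇒ throughput preserved).
W₁ = 1/(μ₁−λ) = 1/(12.31−6.58) = 0.17452 hr
W₂ = 1/(μ₂−λ) = 1/(14.71−6.58) = 0.12300 hr
W_total = W₁ + W₂ = 0.17452 + 0.12300 = 0.29752 hr

Final: 0.29752 hr


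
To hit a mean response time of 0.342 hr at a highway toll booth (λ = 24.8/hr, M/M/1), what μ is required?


W = 1/(μ−λ) ⇒ μ − λ = 1/W = 1/0.342 = 2.9240
μ = λ + 1/W = 24.8 + 2.9240 = 27.7240 per hr

Final: 27.7240 /hr


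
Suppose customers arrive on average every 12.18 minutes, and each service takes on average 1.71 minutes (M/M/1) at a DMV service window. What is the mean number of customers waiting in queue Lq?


λ = 60/12.18 = 4.9261 /hr
μ = 60/1.71 = 35.0877 /hr
ρ = λ/μ = 4.9261/35.0877 = 0.1404
Lq = ρ²/(1−ρ) = 0.01971/0.8596 = 0.02293

Final: 0.02293


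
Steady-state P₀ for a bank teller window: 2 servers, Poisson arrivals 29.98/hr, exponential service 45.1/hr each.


a = λ/μ = 29.98/45.1 = 0.6647; ρ = a/c = 0.3324
Σ_{k=0}^{1} a^k/k! (terms k=0..1) = 1.00000 + 0.66475 = 1.66475
Tail: a^2/(2!(1−ρ)) = 0.44189/(2·0.6676) = 0.33094
P₀ = 1/(1.66475 + 0.33094) = 1/1.99568 = 0.501082

Final: 0.501082


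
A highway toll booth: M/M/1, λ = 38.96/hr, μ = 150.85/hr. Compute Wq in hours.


ρ = 38.96/150.85 = 0.2583
Wq = ρ/(μ−λ) = 0.2583/(150.85 − 38.96) = 0.2583/111.89 = 0.002308 hr

Final: 0.002308 hr


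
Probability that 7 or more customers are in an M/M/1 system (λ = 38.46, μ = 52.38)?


ρ = 38.46/52.38 = 0.7342
P(N ≥ n) = ρ^n = 0.7342^7 = 0.115055

Final: 0.115055


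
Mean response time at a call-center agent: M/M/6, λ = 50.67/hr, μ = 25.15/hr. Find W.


a = 2.0147; ρ = 0.3358; P₀ = 0.133153
Lq = P₀·a^c·ρ/(c!(1−ρ)²) = 0.009413
Wq = Lq/λ = 0.009413/50.67 = 0.0001858 hr
W = Wq + 1/μ = 0.0001858 + 0.03976 = 0.03995 hr

Final: 0.03995 hr


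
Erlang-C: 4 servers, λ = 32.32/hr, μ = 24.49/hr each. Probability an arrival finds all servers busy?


a = λ/μ = 1.3197; ρ = a/4 = 0.3299
P₀ = 0.265797 (from M/M/c formula)
C(c,a) = [a^c/(c!(1−ρ))]·P₀ = [3.03340/(24·0.6701)]·0.265797
= 0.18862·0.265797 = 0.050136

Final: 0.050136


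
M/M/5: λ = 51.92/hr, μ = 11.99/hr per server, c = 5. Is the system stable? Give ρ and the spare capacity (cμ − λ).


Total capacity cμ = 5·11.99 = 59.95/hr
ρ = λ/(cμ) = 51.92/59.95 = 0.8661
Stable ⇔ ρ < 1: YES
Spare capacity = cμ − λ = 59.95 − 51.92 = 8.03/hr

Final: ρ = 0.8661; stable; margin = 8.03/hr


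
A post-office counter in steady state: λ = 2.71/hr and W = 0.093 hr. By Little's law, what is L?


L = λW = 2.71·0.093 = 0.2520

Final: 0.2520


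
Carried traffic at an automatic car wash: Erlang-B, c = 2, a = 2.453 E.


B(2,2.453) = 0.465613 (Erlang-B)
Carried load = a(1 − B) = 2.453·(1 − 0.465613) = 2.453·0.534387 = 1.3109 E

Final: 1.3109 Erlangs


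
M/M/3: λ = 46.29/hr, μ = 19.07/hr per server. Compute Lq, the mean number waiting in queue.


a = λ/μ = 2.4274; ρ = a/3 = 0.8091
P₀ = 0.053017
Lq = P₀·a^c·ρ / (c!·(1−ρ)²) = 0.053017·14.30242·0.8091/(6·0.03643)
= 2.80664

Final: 2.80664


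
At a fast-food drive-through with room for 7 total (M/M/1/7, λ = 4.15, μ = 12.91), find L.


ρ = 4.15/12.91 = 0.3215
L = ρ[1 − (K+1)ρ^K + Kρ^(K+1)] / [(1−ρ)(1−ρ^(K+1))]
Numerator: 0.3215·(1 − 8·0.0003547 + 7·0.0001140) = 0.320801
Denominator: (0.6785)·(0.999886) = 0.678466
L = 0.320801/0.678466 = 0.4728

Final: 0.4728


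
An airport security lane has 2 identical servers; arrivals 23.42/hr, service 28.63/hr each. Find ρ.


ρ = λ/(cμ) = 23.42/(2·28.63) = 23.42/57.26 = 0.4090

Final: 0.4090


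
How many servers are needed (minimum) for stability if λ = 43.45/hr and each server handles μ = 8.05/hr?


Stability requires cμ > λ ⇔ c > λ/μ.
λ/μ = 43.45/8.05 = 5.3975
Minimum integer c = ⌊5.3975⌋ + 1 = 6
Check: 6·8.05 = 48.30 > 43.45, while 5·8.05 = 40.25 ≤ 43.45

Final: 6 servers


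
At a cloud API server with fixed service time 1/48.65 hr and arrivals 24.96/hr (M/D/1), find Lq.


ρ = 24.96/48.65 = 0.5131
M/D/1: Lq = ρ²/(2(1−ρ)) = 0.2632/(2·0.4869) = 0.27028

Final: 0.27028


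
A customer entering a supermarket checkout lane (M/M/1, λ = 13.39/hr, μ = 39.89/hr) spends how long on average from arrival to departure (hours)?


W = 1/(μ−λ) = 1/(39.89 − 13.39) = 1/26.50 = 0.03774 hr

Final: 0.03774 hr


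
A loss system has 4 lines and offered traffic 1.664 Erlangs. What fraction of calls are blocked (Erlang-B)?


B(c,a) = (a^c/c!) / Σ_{k=0}^{c} a^k/k!
a^4/4! = 0.319449
Σ terms (k=0..4): 1.00000 + 1.66400 + 1.38445 + 0.76791 + 0.31945 = 5.135805
B = 0.319449/5.135805 = 0.062200

Final: 0.062200


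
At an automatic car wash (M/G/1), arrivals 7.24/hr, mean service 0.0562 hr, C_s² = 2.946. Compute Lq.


ρ = λ·E[S] = 7.24·0.0562 = 0.4069
Lq = ρ²(1+C_s²)/(2(1−ρ)) = 0.1656·(1+2.946)/(2·0.5931)
= 0.1656·3.9460/1.1862 = 0.55073

Final: 0.55073


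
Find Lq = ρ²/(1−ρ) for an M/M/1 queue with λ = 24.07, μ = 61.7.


ρ = 24.07/61.7 = 0.3901
Lq = ρ²/(1−ρ) = 0.1522/0.6099 = 0.2495

Final: 0.2495


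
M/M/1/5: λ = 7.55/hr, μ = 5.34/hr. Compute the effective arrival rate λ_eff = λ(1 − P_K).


ρ = 1.4139; P_K = (1−ρ)ρ^5/(1−ρ^6) = 0.334604
λ_eff = λ(1 − P_K) = 7.55·(1 − 0.334604) = 7.55·0.665396 = 5.0237 /hr

Final: 5.0237 /hr


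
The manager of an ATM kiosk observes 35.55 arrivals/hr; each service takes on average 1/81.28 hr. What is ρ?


ρ = λ/μ = 35.55/81.28 = 0.4374

Final: 0.4374


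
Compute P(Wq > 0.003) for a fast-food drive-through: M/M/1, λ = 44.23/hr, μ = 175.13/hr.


ρ = 44.23/175.13 = 0.2526
P(Wq > t) = ρ·e^{−(μ−λ)t} = 0.2526·e^{−0.3927}
= 0.2526·0.675231 = 0.170533

Final: 0.170533


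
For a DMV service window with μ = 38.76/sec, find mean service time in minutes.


Mean service time = 1/μ = 1/38.76 second = 0.02580 second
In minutes: 0.02580 × 0.0166667 = 0.0004300 min

Final: 0.0004300 min


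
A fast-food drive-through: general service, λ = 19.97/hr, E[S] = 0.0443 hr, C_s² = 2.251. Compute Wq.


ρ = λ·E[S] = 19.97·0.0443 = 0.8847
E[S²] = E[S]²(1+C_s²) = 0.0443²·(1+2.251) = 0.006380
Wq = λ·E[S²]/(2(1−ρ)) = 19.97·0.006380/(2·0.1153) = 0.55237 hr

Final: 0.55237 hr


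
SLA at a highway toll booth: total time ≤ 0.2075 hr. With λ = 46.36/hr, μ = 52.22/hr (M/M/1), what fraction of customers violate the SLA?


W ~ Exponential(μ−λ) for M/M/1.
μ − λ = 52.22 − 46.36 = 5.8600
P(W > t) = e^{−(μ−λ)t} = e^{−1.2159} = 0.296428

Final: 0.296428


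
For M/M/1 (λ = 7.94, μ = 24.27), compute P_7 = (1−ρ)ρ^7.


ρ = 7.94/24.27 = 0.3272
P_n = (1−ρ)·ρ^n = (1 − 0.3272)·0.3272^7 = 0.6728·0.0004011 = 0.0002699

Final: 0.0002699


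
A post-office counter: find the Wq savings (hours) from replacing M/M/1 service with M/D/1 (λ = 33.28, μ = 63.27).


ρ = 33.28/63.27 = 0.5260
Wq(M/M/1) = ρ/(μ−λ) = 0.5260/29.99 = 0.01754 hr
Wq(M/D/1) = ρ/(2(μ−λ)) = 0.008770 hr
Savings = 0.01754 − 0.008770 = 0.008770 hr

Final: 0.008770 hr


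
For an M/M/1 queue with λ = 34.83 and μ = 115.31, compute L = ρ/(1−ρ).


ρ = λ/μ = 34.83/115.31 = 0.3021
L = ρ/(1−ρ) = 0.3021/(1 − 0.3021) = 0.3021/0.6979 = 0.4328

Final: 0.4328


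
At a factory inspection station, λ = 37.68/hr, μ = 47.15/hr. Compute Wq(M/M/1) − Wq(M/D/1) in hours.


ρ = 37.68/47.15 = 0.7992
Wq(M/M/1) = ρ/(μ−λ) = 0.7992/9.47 = 0.08439 hr
Wq(M/D/1) = ρ/(2(μ−λ)) = 0.04219 hr
Savings = 0.08439 − 0.04219 = 0.04219 hr

Final: 0.04219 hr


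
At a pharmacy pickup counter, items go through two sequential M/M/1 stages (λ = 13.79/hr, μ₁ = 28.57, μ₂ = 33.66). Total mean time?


Each node sees arrival rate λ = 13.79/hr (tandem ⇒ throughput preserved).
W₁ = 1/(μ₁−λ) = 1/(28.57−13.79) = 0.06766 hr
W₂ = 1/(μ₂−λ) = 1/(33.66−13.79) = 0.05033 hr
W_total = W₁ + W₂ = 0.06766 + 0.05033 = 0.11799 hr

Final: 0.11799 hr


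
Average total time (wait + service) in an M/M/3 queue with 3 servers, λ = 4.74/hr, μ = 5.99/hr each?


a = 0.7913; ρ = 0.2638; P₀ = 0.451144
Lq = P₀·a^c·ρ/(c!(1−ρ)²) = 0.01813
Wq = Lq/λ = 0.01813/4.74 = 0.003825 hr
W = Wq + 1/μ = 0.003825 + 0.16694 = 0.17077 hr

Final: 0.17077 hr


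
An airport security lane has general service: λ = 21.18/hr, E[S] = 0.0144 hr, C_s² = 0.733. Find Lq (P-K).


ρ = λ·E[S] = 21.18·0.0144 = 0.3050
Lq = ρ²(1+C_s²)/(2(1−ρ)) = 0.09302·(1+0.733)/(2·0.6950)
= 0.09302·1.7330/1.3900 = 0.11597

Final: 0.11597


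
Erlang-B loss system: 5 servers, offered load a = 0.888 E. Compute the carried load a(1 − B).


B(5,0.888) = 0.001894 (Erlang-B)
Carried load = a(1 − B) = 0.888·(1 − 0.001894) = 0.888·0.998106 = 0.8863 E

Final: 0.8863 Erlangs


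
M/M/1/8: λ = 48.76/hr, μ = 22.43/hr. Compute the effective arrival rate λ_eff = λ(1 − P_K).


ρ = 2.1739; P_K = (1−ρ)ρ^8/(1−ρ^9) = 0.540490
λ_eff = λ(1 − P_K) = 48.76·(1 − 0.540490) = 48.76·0.459510 = 22.4057 /hr

Final: 22.4057 /hr
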